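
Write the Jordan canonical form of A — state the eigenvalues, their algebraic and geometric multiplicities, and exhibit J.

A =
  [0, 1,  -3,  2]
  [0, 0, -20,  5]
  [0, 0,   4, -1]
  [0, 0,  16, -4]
J_2(0) ⊕ J_2(0)

The characteristic polynomial is
  det(x·I − A) = x^4

Eigenvalues and multiplicities (the geometric multiplicity of λ is n − rank(A − λI), which equals the number of Jordan blocks for λ):
  λ = 0: algebraic multiplicity = 4, geometric multiplicity = 2

Determining the block sizes for each eigenvalue:
  λ = 0: with am = 4 and gm = 2, the partition is not yet determined (e.g. several partitions of 4 into 2 parts exist). Let N = A − (0)·I. Computing rank(N^1) = 2, rank(N^2) = 0; the number of blocks of size ≥ j is rank(N^{j−1}) − rank(N^j), giving [2, 2]. So we have 2 block(s) of size 2 → block sizes [2, 2]

Assembling the blocks gives a Jordan form
J =
  [0, 1, 0, 0]
  [0, 0, 0, 0]
  [0, 0, 0, 1]
  [0, 0, 0, 0]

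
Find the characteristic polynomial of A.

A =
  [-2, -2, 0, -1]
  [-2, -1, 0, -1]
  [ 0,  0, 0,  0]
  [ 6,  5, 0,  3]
x^4

Expanding det(x·I − A) (e.g. by cofactor expansion or by noting that A is similar to its Jordan form J, which has the same characteristic polynomial as A) gives
  χ_A(x) = x^4
which factors as x^4. The eigenvalues (with algebraic multiplicities) are λ = 0 with multiplicity 4.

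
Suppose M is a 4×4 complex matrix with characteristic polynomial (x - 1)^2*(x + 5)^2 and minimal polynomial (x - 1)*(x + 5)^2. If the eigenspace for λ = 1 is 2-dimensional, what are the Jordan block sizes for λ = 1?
Block sizes for λ = 1: [1, 1]

Step 1 — from the characteristic polynomial, algebraic multiplicity of λ = 1 is 2. From dim ker(M − (1)·I) = 2, there are exactly 2 Jordan blocks for λ = 1.
Step 2 — from the minimal polynomial, the factor (x − 1) tells us the largest block for λ = 1 has size 1.
Step 3 — with total size 2, 2 blocks, and largest block 1, the block sizes (in nonincreasing order) are [1, 1].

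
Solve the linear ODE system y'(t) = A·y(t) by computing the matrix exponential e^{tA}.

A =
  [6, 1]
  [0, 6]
e^{tA} =
  [exp(6*t), t*exp(6*t)]
  [0, exp(6*t)]

Strategy: write A = P · J · P⁻¹ where J is a Jordan canonical form, so e^{tA} = P · e^{tJ} · P⁻¹, and e^{tJ} can be computed block-by-block.

A has Jordan form
J =
  [6, 1]
  [0, 6]
(up to reordering of blocks).

Per-block formulas:
  For a 2×2 Jordan block J_2(6): exp(t · J_2(6)) = e^(6t)·(I + t·N), where N is the 2×2 nilpotent shift.

After assembling e^{tJ} and conjugating by P, we get:

e^{tA} =
  [exp(6*t), t*exp(6*t)]
  [0, exp(6*t)]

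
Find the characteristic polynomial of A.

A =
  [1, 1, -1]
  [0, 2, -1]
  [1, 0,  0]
x^3 - 3*x^2 + 3*x - 1

Expanding det(x·I − A) (e.g. by cofactor expansion or by noting that A is similar to its Jordan form J, which has the same characteristic polynomial as A) gives
  χ_A(x) = x^3 - 3*x^2 + 3*x - 1
which factors as (x - 1)^3. The eigenvalues (with algebraic multiplicities) are λ = 1 with multiplicity 3.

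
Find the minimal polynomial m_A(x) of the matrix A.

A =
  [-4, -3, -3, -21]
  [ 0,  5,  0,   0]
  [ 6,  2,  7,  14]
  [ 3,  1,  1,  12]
x^2 - 10*x + 25

The characteristic polynomial is χ_A(x) = (x - 5)^4, so the eigenvalues are known. The minimal polynomial is
  m_A(x) = Π_λ (x − λ)^{k_λ}
where k_λ is the size of the *largest* Jordan block for λ (equivalently, the smallest k with (A − λI)^k v = 0 for every generalised eigenvector v of λ).

  λ = 5: largest Jordan block has size 2, contributing (x − 5)^2

So m_A(x) = (x - 5)^2 = x^2 - 10*x + 25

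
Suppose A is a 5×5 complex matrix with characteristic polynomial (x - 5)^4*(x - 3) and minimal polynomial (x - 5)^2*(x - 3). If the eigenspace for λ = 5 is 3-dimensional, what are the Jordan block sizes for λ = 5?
Block sizes for λ = 5: [2, 1, 1]

Step 1 — from the characteristic polynomial, algebraic multiplicity of λ = 5 is 4. From dim ker(A − (5)·I) = 3, there are exactly 3 Jordan blocks for λ = 5.
Step 2 — from the minimal polynomial, the factor (x − 5)^2 tells us the largest block for λ = 5 has size 2.
Step 3 — with total size 4, 3 blocks, and largest block 2, the block sizes (in nonincreasing order) are [2, 1, 1].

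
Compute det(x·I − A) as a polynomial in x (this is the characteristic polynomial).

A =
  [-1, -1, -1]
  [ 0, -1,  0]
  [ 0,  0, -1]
x^3 + 3*x^2 + 3*x + 1

Expanding det(x·I − A) (e.g. by cofactor expansion or by noting that A is similar to its Jordan form J, which has the same characteristic polynomial as A) gives
  χ_A(x) = x^3 + 3*x^2 + 3*x + 1
which factors as (x + 1)^3. The eigenvalues (with algebraic multiplicities) are λ = -1 with multiplicity 3.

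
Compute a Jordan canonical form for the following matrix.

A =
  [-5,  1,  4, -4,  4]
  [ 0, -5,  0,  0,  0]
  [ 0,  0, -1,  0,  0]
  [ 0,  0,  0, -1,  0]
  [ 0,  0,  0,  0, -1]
J_2(-5) ⊕ J_1(-1) ⊕ J_1(-1) ⊕ J_1(-1)

The characteristic polynomial is
  det(x·I − A) = x^5 + 13*x^4 + 58*x^3 + 106*x^2 + 85*x + 25 = (x + 1)^3*(x + 5)^2

Eigenvalues and multiplicities (the geometric multiplicity of λ is n − rank(A − λI), which equals the number of Jordan blocks for λ):
  λ = -5: algebraic multiplicity = 2, geometric multiplicity = 1
  λ = -1: algebraic multiplicity = 3, geometric multiplicity = 3

Determining the block sizes for each eigenvalue:
  λ = -5: one block (gm = 1), so the single block has size am = 2 → block sizes [2]
  λ = -1: gm = am = 3, so every block has size 1 → block sizes [1, 1, 1]

Assembling the blocks gives a Jordan form
J =
  [-5,  1,  0,  0,  0]
  [ 0, -5,  0,  0,  0]
  [ 0,  0, -1,  0,  0]
  [ 0,  0,  0, -1,  0]
  [ 0,  0,  0,  0, -1]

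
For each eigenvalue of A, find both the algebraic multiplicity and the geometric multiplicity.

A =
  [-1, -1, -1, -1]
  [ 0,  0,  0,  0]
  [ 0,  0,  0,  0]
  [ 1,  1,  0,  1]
λ = 0: alg = 4, geom = 2

Step 1 — factor the characteristic polynomial to read off the algebraic multiplicities:
  χ_A(x) = x^4

Step 2 — compute geometric multiplicities via the rank-nullity identity g(λ) = n − rank(A − λI):
  rank(A − (0)·I) = 2, so dim ker(A − (0)·I) = n − 2 = 2

Summary:
  λ = 0: algebraic multiplicity = 4, geometric multiplicity = 2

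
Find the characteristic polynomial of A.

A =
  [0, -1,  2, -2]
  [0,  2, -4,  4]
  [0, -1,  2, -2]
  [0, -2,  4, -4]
x^4

Expanding det(x·I − A) (e.g. by cofactor expansion or by noting that A is similar to its Jordan form J, which has the same characteristic polynomial as A) gives
  χ_A(x) = x^4
which factors as x^4. The eigenvalues (with algebraic multiplicities) are λ = 0 with multiplicity 4.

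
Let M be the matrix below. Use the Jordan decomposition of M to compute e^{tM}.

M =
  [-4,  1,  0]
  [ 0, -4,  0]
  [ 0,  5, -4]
e^{tM} =
  [exp(-4*t), t*exp(-4*t), 0]
  [0, exp(-4*t), 0]
  [0, 5*t*exp(-4*t), exp(-4*t)]

Strategy: write M = P · J · P⁻¹ where J is a Jordan canonical form, so e^{tM} = P · e^{tJ} · P⁻¹, and e^{tJ} can be computed block-by-block.

M has Jordan form
J =
  [-4,  1,  0]
  [ 0, -4,  0]
  [ 0,  0, -4]
(up to reordering of blocks).

Per-block formulas:
  For a 2×2 Jordan block J_2(-4): exp(t · J_2(-4)) = e^(-4t)·(I + t·N), where N is the 2×2 nilpotent shift.
  For a 1×1 block at λ = -4: exp(t · [-4]) = [e^(-4t)].

After assembling e^{tJ} and conjugating by P, we get:

e^{tM} =
  [exp(-4*t), t*exp(-4*t), 0]
  [0, exp(-4*t), 0]
  [0, 5*t*exp(-4*t), exp(-4*t)]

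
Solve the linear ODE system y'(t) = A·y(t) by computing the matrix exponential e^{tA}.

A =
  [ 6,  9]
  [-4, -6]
e^{tA} =
  [6*t + 1, 9*t]
  [-4*t, 1 - 6*t]

Strategy: write A = P · J · P⁻¹ where J is a Jordan canonical form, so e^{tA} = P · e^{tJ} · P⁻¹, and e^{tJ} can be computed block-by-block.

A has Jordan form
J =
  [0, 1]
  [0, 0]
(up to reordering of blocks).

Per-block formulas:
  For a 2×2 Jordan block J_2(0): exp(t · J_2(0)) = e^(0t)·(I + t·N), where N is the 2×2 nilpotent shift.

After assembling e^{tJ} and conjugating by P, we get:

e^{tA} =
  [6*t + 1, 9*t]
  [-4*t, 1 - 6*t]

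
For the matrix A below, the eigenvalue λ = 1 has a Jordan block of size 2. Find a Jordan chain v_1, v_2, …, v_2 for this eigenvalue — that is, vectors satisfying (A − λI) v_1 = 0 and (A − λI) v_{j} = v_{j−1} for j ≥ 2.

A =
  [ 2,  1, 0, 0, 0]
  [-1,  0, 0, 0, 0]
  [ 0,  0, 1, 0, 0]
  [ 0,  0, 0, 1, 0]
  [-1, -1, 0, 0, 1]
A Jordan chain for λ = 1 of length 2:
v_1 = (1, -1, 0, 0, -1)ᵀ
v_2 = (1, 0, 0, 0, 0)ᵀ

Let N = A − (1)·I. We want v_2 with N^2 v_2 = 0 but N^1 v_2 ≠ 0; then v_{j-1} := N · v_j for j = 2, …, 2.

Pick v_2 = (1, 0, 0, 0, 0)ᵀ.
Then v_1 = N · v_2 = (1, -1, 0, 0, -1)ᵀ.

Sanity check: (A − (1)·I) v_1 = (0, 0, 0, 0, 0)ᵀ = 0. ✓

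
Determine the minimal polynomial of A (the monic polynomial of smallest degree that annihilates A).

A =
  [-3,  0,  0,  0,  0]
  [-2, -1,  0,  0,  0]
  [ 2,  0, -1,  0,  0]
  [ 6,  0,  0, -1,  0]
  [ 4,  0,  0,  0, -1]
x^2 + 4*x + 3

The characteristic polynomial is χ_A(x) = (x + 1)^4*(x + 3), so the eigenvalues are known. The minimal polynomial is
  m_A(x) = Π_λ (x − λ)^{k_λ}
where k_λ is the size of the *largest* Jordan block for λ (equivalently, the smallest k with (A − λI)^k v = 0 for every generalised eigenvector v of λ).

  λ = -3: largest Jordan block has size 1, contributing (x + 3)
  λ = -1: largest Jordan block has size 1, contributing (x + 1)

So m_A(x) = (x + 1)*(x + 3) = x^2 + 4*x + 3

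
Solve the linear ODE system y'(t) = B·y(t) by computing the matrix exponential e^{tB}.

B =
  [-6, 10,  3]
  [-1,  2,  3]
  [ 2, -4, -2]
e^{tB} =
  [6*t^2*exp(-2*t) - 4*t*exp(-2*t) + exp(-2*t), -6*t^2*exp(-2*t) + 10*t*exp(-2*t), 9*t^2*exp(-2*t) + 3*t*exp(-2*t)]
  [3*t^2*exp(-2*t) - t*exp(-2*t), -3*t^2*exp(-2*t) + 4*t*exp(-2*t) + exp(-2*t), 9*t^2*exp(-2*t)/2 + 3*t*exp(-2*t)]
  [-2*t^2*exp(-2*t) + 2*t*exp(-2*t), 2*t^2*exp(-2*t) - 4*t*exp(-2*t), -3*t^2*exp(-2*t) + exp(-2*t)]

Strategy: write B = P · J · P⁻¹ where J is a Jordan canonical form, so e^{tB} = P · e^{tJ} · P⁻¹, and e^{tJ} can be computed block-by-block.

B has Jordan form
J =
  [-2,  1,  0]
  [ 0, -2,  1]
  [ 0,  0, -2]
(up to reordering of blocks).

Per-block formulas:
  For a 3×3 Jordan block J_3(-2): exp(t · J_3(-2)) = e^(-2t)·(I + t·N + (t^2/2)·N^2), where N is the 3×3 nilpotent shift.

After assembling e^{tJ} and conjugating by P, we get:

e^{tB} =
  [6*t^2*exp(-2*t) - 4*t*exp(-2*t) + exp(-2*t), -6*t^2*exp(-2*t) + 10*t*exp(-2*t), 9*t^2*exp(-2*t) + 3*t*exp(-2*t)]
  [3*t^2*exp(-2*t) - t*exp(-2*t), -3*t^2*exp(-2*t) + 4*t*exp(-2*t) + exp(-2*t), 9*t^2*exp(-2*t)/2 + 3*t*exp(-2*t)]
  [-2*t^2*exp(-2*t) + 2*t*exp(-2*t), 2*t^2*exp(-2*t) - 4*t*exp(-2*t), -3*t^2*exp(-2*t) + exp(-2*t)]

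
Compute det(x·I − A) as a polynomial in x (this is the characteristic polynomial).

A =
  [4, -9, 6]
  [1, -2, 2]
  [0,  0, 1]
x^3 - 3*x^2 + 3*x - 1

Expanding det(x·I − A) (e.g. by cofactor expansion or by noting that A is similar to its Jordan form J, which has the same characteristic polynomial as A) gives
  χ_A(x) = x^3 - 3*x^2 + 3*x - 1
which factors as (x - 1)^3. The eigenvalues (with algebraic multiplicities) are λ = 1 with multiplicity 3.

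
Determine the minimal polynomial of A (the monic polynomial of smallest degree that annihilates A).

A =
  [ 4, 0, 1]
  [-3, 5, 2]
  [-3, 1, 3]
x^3 - 12*x^2 + 48*x - 64

The characteristic polynomial is χ_A(x) = (x - 4)^3, so the eigenvalues are known. The minimal polynomial is
  m_A(x) = Π_λ (x − λ)^{k_λ}
where k_λ is the size of the *largest* Jordan block for λ (equivalently, the smallest k with (A − λI)^k v = 0 for every generalised eigenvector v of λ).

  λ = 4: largest Jordan block has size 3, contributing (x − 4)^3

So m_A(x) = (x - 4)^3 = x^3 - 12*x^2 + 48*x - 64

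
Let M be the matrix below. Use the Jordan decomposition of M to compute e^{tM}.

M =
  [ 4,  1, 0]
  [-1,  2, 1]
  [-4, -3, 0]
e^{tM} =
  [3*t^2*exp(2*t)/2 + 2*t*exp(2*t) + exp(2*t), t^2*exp(2*t) + t*exp(2*t), t^2*exp(2*t)/2]
  [-3*t^2*exp(2*t) - t*exp(2*t), -2*t^2*exp(2*t) + exp(2*t), -t^2*exp(2*t) + t*exp(2*t)]
  [3*t^2*exp(2*t)/2 - 4*t*exp(2*t), t^2*exp(2*t) - 3*t*exp(2*t), t^2*exp(2*t)/2 - 2*t*exp(2*t) + exp(2*t)]

Strategy: write M = P · J · P⁻¹ where J is a Jordan canonical form, so e^{tM} = P · e^{tJ} · P⁻¹, and e^{tJ} can be computed block-by-block.

M has Jordan form
J =
  [2, 1, 0]
  [0, 2, 1]
  [0, 0, 2]
(up to reordering of blocks).

Per-block formulas:
  For a 3×3 Jordan block J_3(2): exp(t · J_3(2)) = e^(2t)·(I + t·N + (t^2/2)·N^2), where N is the 3×3 nilpotent shift.

After assembling e^{tJ} and conjugating by P, we get:

e^{tM} =
  [3*t^2*exp(2*t)/2 + 2*t*exp(2*t) + exp(2*t), t^2*exp(2*t) + t*exp(2*t), t^2*exp(2*t)/2]
  [-3*t^2*exp(2*t) - t*exp(2*t), -2*t^2*exp(2*t) + exp(2*t), -t^2*exp(2*t) + t*exp(2*t)]
  [3*t^2*exp(2*t)/2 - 4*t*exp(2*t), t^2*exp(2*t) - 3*t*exp(2*t), t^2*exp(2*t)/2 - 2*t*exp(2*t) + exp(2*t)]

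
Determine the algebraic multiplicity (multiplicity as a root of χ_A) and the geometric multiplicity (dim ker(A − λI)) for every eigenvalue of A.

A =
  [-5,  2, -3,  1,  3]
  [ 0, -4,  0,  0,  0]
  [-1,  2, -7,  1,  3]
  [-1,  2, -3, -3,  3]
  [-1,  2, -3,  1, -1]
λ = -4: alg = 5, geom = 4

Step 1 — factor the characteristic polynomial to read off the algebraic multiplicities:
  χ_A(x) = (x + 4)^5

Step 2 — compute geometric multiplicities via the rank-nullity identity g(λ) = n − rank(A − λI):
  rank(A − (-4)·I) = 1, so dim ker(A − (-4)·I) = n − 1 = 4

Summary:
  λ = -4: algebraic multiplicity = 5, geometric multiplicity = 4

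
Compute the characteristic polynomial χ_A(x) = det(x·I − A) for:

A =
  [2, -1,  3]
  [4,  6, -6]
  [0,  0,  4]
x^3 - 12*x^2 + 48*x - 64

Expanding det(x·I − A) (e.g. by cofactor expansion or by noting that A is similar to its Jordan form J, which has the same characteristic polynomial as A) gives
  χ_A(x) = x^3 - 12*x^2 + 48*x - 64
which factors as (x - 4)^3. The eigenvalues (with algebraic multiplicities) are λ = 4 with multiplicity 3.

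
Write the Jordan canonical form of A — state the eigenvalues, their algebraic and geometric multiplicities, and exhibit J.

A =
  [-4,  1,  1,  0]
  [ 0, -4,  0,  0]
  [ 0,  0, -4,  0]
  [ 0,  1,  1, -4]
J_2(-4) ⊕ J_1(-4) ⊕ J_1(-4)

The characteristic polynomial is
  det(x·I − A) = x^4 + 16*x^3 + 96*x^2 + 256*x + 256 = (x + 4)^4

Eigenvalues and multiplicities (the geometric multiplicity of λ is n − rank(A − λI), which equals the number of Jordan blocks for λ):
  λ = -4: algebraic multiplicity = 4, geometric multiplicity = 3

Determining the block sizes for each eigenvalue:
  λ = -4: 3 blocks summing to 4 forces exactly one block of size 2 and the rest size 1 → block sizes [2, 1, 1]

Assembling the blocks gives a Jordan form
J =
  [-4,  1,  0,  0]
  [ 0, -4,  0,  0]
  [ 0,  0, -4,  0]
  [ 0,  0,  0, -4]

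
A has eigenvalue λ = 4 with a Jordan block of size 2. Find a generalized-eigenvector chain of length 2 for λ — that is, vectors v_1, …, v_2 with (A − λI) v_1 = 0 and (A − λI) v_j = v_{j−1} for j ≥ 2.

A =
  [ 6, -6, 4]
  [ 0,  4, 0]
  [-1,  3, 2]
A Jordan chain for λ = 4 of length 2:
v_1 = (2, 0, -1)ᵀ
v_2 = (1, 0, 0)ᵀ

Let N = A − (4)·I. We want v_2 with N^2 v_2 = 0 but N^1 v_2 ≠ 0; then v_{j-1} := N · v_j for j = 2, …, 2.

Pick v_2 = (1, 0, 0)ᵀ.
Then v_1 = N · v_2 = (2, 0, -1)ᵀ.

Sanity check: (A − (4)·I) v_1 = (0, 0, 0)ᵀ = 0. ✓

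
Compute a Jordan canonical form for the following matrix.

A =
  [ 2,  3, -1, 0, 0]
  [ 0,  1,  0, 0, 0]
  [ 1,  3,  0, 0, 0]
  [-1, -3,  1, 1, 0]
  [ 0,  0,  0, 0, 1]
J_2(1) ⊕ J_1(1) ⊕ J_1(1) ⊕ J_1(1)

The characteristic polynomial is
  det(x·I − A) = x^5 - 5*x^4 + 10*x^3 - 10*x^2 + 5*x - 1 = (x - 1)^5

Eigenvalues and multiplicities (the geometric multiplicity of λ is n − rank(A − λI), which equals the number of Jordan blocks for λ):
  λ = 1: algebraic multiplicity = 5, geometric multiplicity = 4

Determining the block sizes for each eigenvalue:
  λ = 1: 4 blocks summing to 5 forces exactly one block of size 2 and the rest size 1 → block sizes [2, 1, 1, 1]

Assembling the blocks gives a Jordan form
J =
  [1, 1, 0, 0, 0]
  [0, 1, 0, 0, 0]
  [0, 0, 1, 0, 0]
  [0, 0, 0, 1, 0]
  [0, 0, 0, 0, 1]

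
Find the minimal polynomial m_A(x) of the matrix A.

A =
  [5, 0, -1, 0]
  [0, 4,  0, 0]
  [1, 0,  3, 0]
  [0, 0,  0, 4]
x^2 - 8*x + 16

The characteristic polynomial is χ_A(x) = (x - 4)^4, so the eigenvalues are known. The minimal polynomial is
  m_A(x) = Π_λ (x − λ)^{k_λ}
where k_λ is the size of the *largest* Jordan block for λ (equivalently, the smallest k with (A − λI)^k v = 0 for every generalised eigenvector v of λ).

  λ = 4: largest Jordan block has size 2, contributing (x − 4)^2

So m_A(x) = (x - 4)^2 = x^2 - 8*x + 16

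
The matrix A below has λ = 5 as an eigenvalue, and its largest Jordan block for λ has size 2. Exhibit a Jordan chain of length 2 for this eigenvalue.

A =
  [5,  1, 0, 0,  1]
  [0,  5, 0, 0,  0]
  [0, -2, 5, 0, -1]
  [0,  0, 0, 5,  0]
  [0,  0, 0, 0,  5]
A Jordan chain for λ = 5 of length 2:
v_1 = (1, 0, -2, 0, 0)ᵀ
v_2 = (0, 1, 0, 0, 0)ᵀ

Let N = A − (5)·I. We want v_2 with N^2 v_2 = 0 but N^1 v_2 ≠ 0; then v_{j-1} := N · v_j for j = 2, …, 2.

Pick v_2 = (0, 1, 0, 0, 0)ᵀ.
Then v_1 = N · v_2 = (1, 0, -2, 0, 0)ᵀ.

Sanity check: (A − (5)·I) v_1 = (0, 0, 0, 0, 0)ᵀ = 0. ✓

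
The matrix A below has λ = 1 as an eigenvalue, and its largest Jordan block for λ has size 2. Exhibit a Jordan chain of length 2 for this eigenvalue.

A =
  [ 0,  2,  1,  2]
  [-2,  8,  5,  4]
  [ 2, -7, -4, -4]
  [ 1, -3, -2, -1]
A Jordan chain for λ = 1 of length 2:
v_1 = (1, 5, -5, -2)ᵀ
v_2 = (1, 1, 0, 0)ᵀ

Let N = A − (1)·I. We want v_2 with N^2 v_2 = 0 but N^1 v_2 ≠ 0; then v_{j-1} := N · v_j for j = 2, …, 2.

Pick v_2 = (1, 1, 0, 0)ᵀ.
Then v_1 = N · v_2 = (1, 5, -5, -2)ᵀ.

Sanity check: (A − (1)·I) v_1 = (0, 0, 0, 0)ᵀ = 0. ✓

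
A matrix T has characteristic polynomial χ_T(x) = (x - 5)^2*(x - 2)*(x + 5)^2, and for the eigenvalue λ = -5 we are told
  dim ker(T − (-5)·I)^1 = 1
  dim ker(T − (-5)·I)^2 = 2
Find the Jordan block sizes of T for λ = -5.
Block sizes for λ = -5: [2]

From the dimensions of kernels of powers, the number of Jordan blocks of size at least j is d_j − d_{j−1} where d_j = dim ker(N^j) (with d_0 = 0). Computing the differences gives [1, 1].
The number of blocks of size exactly k is (#blocks of size ≥ k) − (#blocks of size ≥ k + 1), so the partition is: 1 block(s) of size 2.
In nonincreasing order the block sizes are [2].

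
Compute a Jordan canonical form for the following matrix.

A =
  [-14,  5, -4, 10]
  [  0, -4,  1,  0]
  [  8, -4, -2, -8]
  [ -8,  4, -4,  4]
J_3(-4) ⊕ J_1(-4)

The characteristic polynomial is
  det(x·I − A) = x^4 + 16*x^3 + 96*x^2 + 256*x + 256 = (x + 4)^4

Eigenvalues and multiplicities (the geometric multiplicity of λ is n − rank(A − λI), which equals the number of Jordan blocks for λ):
  λ = -4: algebraic multiplicity = 4, geometric multiplicity = 2

Determining the block sizes for each eigenvalue:
  λ = -4: with am = 4 and gm = 2, the partition is not yet determined (e.g. several partitions of 4 into 2 parts exist). Let N = A − (-4)·I. Computing rank(N^1) = 2, rank(N^2) = 1, rank(N^3) = 0; the number of blocks of size ≥ j is rank(N^{j−1}) − rank(N^j), giving [2, 1, 1]. So we have 1 block(s) of size 3, 1 block(s) of size 1 → block sizes [3, 1]

Assembling the blocks gives a Jordan form
J =
  [-4,  1,  0,  0]
  [ 0, -4,  1,  0]
  [ 0,  0, -4,  0]
  [ 0,  0,  0, -4]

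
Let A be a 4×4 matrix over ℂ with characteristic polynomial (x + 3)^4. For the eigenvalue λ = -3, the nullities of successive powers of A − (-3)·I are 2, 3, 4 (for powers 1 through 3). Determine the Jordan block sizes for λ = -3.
Block sizes for λ = -3: [3, 1]

From the dimensions of kernels of powers, the number of Jordan blocks of size at least j is d_j − d_{j−1} where d_j = dim ker(N^j) (with d_0 = 0). Computing the differences gives [2, 1, 1].
The number of blocks of size exactly k is (#blocks of size ≥ k) − (#blocks of size ≥ k + 1), so the partition is: 1 block(s) of size 1, 1 block(s) of size 3.
In nonincreasing order the block sizes are [3, 1].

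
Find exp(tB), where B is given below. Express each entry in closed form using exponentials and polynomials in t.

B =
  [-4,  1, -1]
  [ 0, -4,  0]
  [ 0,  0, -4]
e^{tB} =
  [exp(-4*t), t*exp(-4*t), -t*exp(-4*t)]
  [0, exp(-4*t), 0]
  [0, 0, exp(-4*t)]

Strategy: write B = P · J · P⁻¹ where J is a Jordan canonical form, so e^{tB} = P · e^{tJ} · P⁻¹, and e^{tJ} can be computed block-by-block.

B has Jordan form
J =
  [-4,  1,  0]
  [ 0, -4,  0]
  [ 0,  0, -4]
(up to reordering of blocks).

Per-block formulas:
  For a 1×1 block at λ = -4: exp(t · [-4]) = [e^(-4t)].
  For a 2×2 Jordan block J_2(-4): exp(t · J_2(-4)) = e^(-4t)·(I + t·N), where N is the 2×2 nilpotent shift.

After assembling e^{tJ} and conjugating by P, we get:

e^{tB} =
  [exp(-4*t), t*exp(-4*t), -t*exp(-4*t)]
  [0, exp(-4*t), 0]
  [0, 0, exp(-4*t)]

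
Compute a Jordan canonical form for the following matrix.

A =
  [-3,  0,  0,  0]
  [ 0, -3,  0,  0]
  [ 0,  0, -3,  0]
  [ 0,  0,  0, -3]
J_1(-3) ⊕ J_1(-3) ⊕ J_1(-3) ⊕ J_1(-3)

The characteristic polynomial is
  det(x·I − A) = x^4 + 12*x^3 + 54*x^2 + 108*x + 81 = (x + 3)^4

Eigenvalues and multiplicities (the geometric multiplicity of λ is n − rank(A − λI), which equals the number of Jordan blocks for λ):
  λ = -3: algebraic multiplicity = 4, geometric multiplicity = 4

Determining the block sizes for each eigenvalue:
  λ = -3: gm = am = 4, so every block has size 1 → block sizes [1, 1, 1, 1]

Assembling the blocks gives a Jordan form
J =
  [-3,  0,  0,  0]
  [ 0, -3,  0,  0]
  [ 0,  0, -3,  0]
  [ 0,  0,  0, -3]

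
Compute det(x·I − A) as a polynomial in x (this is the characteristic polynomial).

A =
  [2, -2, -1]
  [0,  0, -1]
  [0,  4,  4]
x^3 - 6*x^2 + 12*x - 8

Expanding det(x·I − A) (e.g. by cofactor expansion or by noting that A is similar to its Jordan form J, which has the same characteristic polynomial as A) gives
  χ_A(x) = x^3 - 6*x^2 + 12*x - 8
which factors as (x - 2)^3. The eigenvalues (with algebraic multiplicities) are λ = 2 with multiplicity 3.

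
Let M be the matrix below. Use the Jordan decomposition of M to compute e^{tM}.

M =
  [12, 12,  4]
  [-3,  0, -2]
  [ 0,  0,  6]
e^{tM} =
  [6*t*exp(6*t) + exp(6*t), 12*t*exp(6*t), 4*t*exp(6*t)]
  [-3*t*exp(6*t), -6*t*exp(6*t) + exp(6*t), -2*t*exp(6*t)]
  [0, 0, exp(6*t)]

Strategy: write M = P · J · P⁻¹ where J is a Jordan canonical form, so e^{tM} = P · e^{tJ} · P⁻¹, and e^{tJ} can be computed block-by-block.

M has Jordan form
J =
  [6, 1, 0]
  [0, 6, 0]
  [0, 0, 6]
(up to reordering of blocks).

Per-block formulas:
  For a 1×1 block at λ = 6: exp(t · [6]) = [e^(6t)].
  For a 2×2 Jordan block J_2(6): exp(t · J_2(6)) = e^(6t)·(I + t·N), where N is the 2×2 nilpotent shift.

After assembling e^{tJ} and conjugating by P, we get:

e^{tM} =
  [6*t*exp(6*t) + exp(6*t), 12*t*exp(6*t), 4*t*exp(6*t)]
  [-3*t*exp(6*t), -6*t*exp(6*t) + exp(6*t), -2*t*exp(6*t)]
  [0, 0, exp(6*t)]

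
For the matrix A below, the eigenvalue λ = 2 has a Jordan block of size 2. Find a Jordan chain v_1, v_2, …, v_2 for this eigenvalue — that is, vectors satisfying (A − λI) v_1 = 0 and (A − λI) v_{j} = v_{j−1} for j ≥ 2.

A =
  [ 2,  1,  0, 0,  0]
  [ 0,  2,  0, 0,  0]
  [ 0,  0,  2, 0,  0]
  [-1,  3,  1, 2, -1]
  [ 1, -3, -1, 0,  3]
A Jordan chain for λ = 2 of length 2:
v_1 = (1, 0, 0, 1, -1)ᵀ
v_2 = (2, 1, 0, 0, 0)ᵀ

Let N = A − (2)·I. We want v_2 with N^2 v_2 = 0 but N^1 v_2 ≠ 0; then v_{j-1} := N · v_j for j = 2, …, 2.

Pick v_2 = (2, 1, 0, 0, 0)ᵀ.
Then v_1 = N · v_2 = (1, 0, 0, 1, -1)ᵀ.

Sanity check: (A − (2)·I) v_1 = (0, 0, 0, 0, 0)ᵀ = 0. ✓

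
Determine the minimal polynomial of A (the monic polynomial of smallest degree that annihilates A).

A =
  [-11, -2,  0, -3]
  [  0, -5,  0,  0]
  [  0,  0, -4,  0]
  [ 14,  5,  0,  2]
x^3 + 14*x^2 + 65*x + 100

The characteristic polynomial is χ_A(x) = (x + 4)^2*(x + 5)^2, so the eigenvalues are known. The minimal polynomial is
  m_A(x) = Π_λ (x − λ)^{k_λ}
where k_λ is the size of the *largest* Jordan block for λ (equivalently, the smallest k with (A − λI)^k v = 0 for every generalised eigenvector v of λ).

  λ = -5: largest Jordan block has size 2, contributing (x + 5)^2
  λ = -4: largest Jordan block has size 1, contributing (x + 4)

So m_A(x) = (x + 4)*(x + 5)^2 = x^3 + 14*x^2 + 65*x + 100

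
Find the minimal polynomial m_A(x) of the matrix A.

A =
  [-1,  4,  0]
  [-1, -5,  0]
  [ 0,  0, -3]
x^2 + 6*x + 9

The characteristic polynomial is χ_A(x) = (x + 3)^3, so the eigenvalues are known. The minimal polynomial is
  m_A(x) = Π_λ (x − λ)^{k_λ}
where k_λ is the size of the *largest* Jordan block for λ (equivalently, the smallest k with (A − λI)^k v = 0 for every generalised eigenvector v of λ).

  λ = -3: largest Jordan block has size 2, contributing (x + 3)^2

So m_A(x) = (x + 3)^2 = x^2 + 6*x + 9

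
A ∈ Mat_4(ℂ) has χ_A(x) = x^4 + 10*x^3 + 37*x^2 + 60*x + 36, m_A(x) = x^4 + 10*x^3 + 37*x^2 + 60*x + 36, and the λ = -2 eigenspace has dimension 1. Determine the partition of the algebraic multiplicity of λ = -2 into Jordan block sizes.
Block sizes for λ = -2: [2]

Step 1 — from the characteristic polynomial, algebraic multiplicity of λ = -2 is 2. From dim ker(A − (-2)·I) = 1, there are exactly 1 Jordan blocks for λ = -2.
Step 2 — from the minimal polynomial, the factor (x + 2)^2 tells us the largest block for λ = -2 has size 2.
Step 3 — with total size 2, 1 blocks, and largest block 2, the block sizes (in nonincreasing order) are [2].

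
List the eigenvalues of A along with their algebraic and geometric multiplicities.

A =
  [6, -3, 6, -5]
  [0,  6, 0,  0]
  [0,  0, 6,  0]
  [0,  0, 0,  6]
λ = 6: alg = 4, geom = 3

Step 1 — factor the characteristic polynomial to read off the algebraic multiplicities:
  χ_A(x) = (x - 6)^4

Step 2 — compute geometric multiplicities via the rank-nullity identity g(λ) = n − rank(A − λI):
  rank(A − (6)·I) = 1, so dim ker(A − (6)·I) = n − 1 = 3

Summary:
  λ = 6: algebraic multiplicity = 4, geometric multiplicity = 3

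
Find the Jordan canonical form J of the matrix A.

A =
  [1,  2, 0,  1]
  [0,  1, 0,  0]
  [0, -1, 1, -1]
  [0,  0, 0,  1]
J_2(1) ⊕ J_2(1)

The characteristic polynomial is
  det(x·I − A) = x^4 - 4*x^3 + 6*x^2 - 4*x + 1 = (x - 1)^4

Eigenvalues and multiplicities (the geometric multiplicity of λ is n − rank(A − λI), which equals the number of Jordan blocks for λ):
  λ = 1: algebraic multiplicity = 4, geometric multiplicity = 2

Determining the block sizes for each eigenvalue:
  λ = 1: with am = 4 and gm = 2, the partition is not yet determined (e.g. several partitions of 4 into 2 parts exist). Let N = A − (1)·I. Computing rank(N^1) = 2, rank(N^2) = 0; the number of blocks of size ≥ j is rank(N^{j−1}) − rank(N^j), giving [2, 2]. So we have 2 block(s) of size 2 → block sizes [2, 2]

Assembling the blocks gives a Jordan form
J =
  [1, 1, 0, 0]
  [0, 1, 0, 0]
  [0, 0, 1, 1]
  [0, 0, 0, 1]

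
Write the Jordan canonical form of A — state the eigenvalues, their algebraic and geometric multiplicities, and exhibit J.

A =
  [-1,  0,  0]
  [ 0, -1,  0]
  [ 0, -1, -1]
J_2(-1) ⊕ J_1(-1)

The characteristic polynomial is
  det(x·I − A) = x^3 + 3*x^2 + 3*x + 1 = (x + 1)^3

Eigenvalues and multiplicities (the geometric multiplicity of λ is n − rank(A − λI), which equals the number of Jordan blocks for λ):
  λ = -1: algebraic multiplicity = 3, geometric multiplicity = 2

Determining the block sizes for each eigenvalue:
  λ = -1: 2 blocks summing to 3 forces exactly one block of size 2 and the rest size 1 → block sizes [2, 1]

Assembling the blocks gives a Jordan form
J =
  [-1,  1,  0]
  [ 0, -1,  0]
  [ 0,  0, -1]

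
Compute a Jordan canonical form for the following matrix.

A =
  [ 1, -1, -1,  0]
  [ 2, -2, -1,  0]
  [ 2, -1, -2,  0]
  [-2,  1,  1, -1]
J_2(-1) ⊕ J_1(-1) ⊕ J_1(-1)

The characteristic polynomial is
  det(x·I − A) = x^4 + 4*x^3 + 6*x^2 + 4*x + 1 = (x + 1)^4

Eigenvalues and multiplicities (the geometric multiplicity of λ is n − rank(A − λI), which equals the number of Jordan blocks for λ):
  λ = -1: algebraic multiplicity = 4, geometric multiplicity = 3

Determining the block sizes for each eigenvalue:
  λ = -1: 3 blocks summing to 4 forces exactly one block of size 2 and the rest size 1 → block sizes [2, 1, 1]

Assembling the blocks gives a Jordan form
J =
  [-1,  1,  0,  0]
  [ 0, -1,  0,  0]
  [ 0,  0, -1,  0]
  [ 0,  0,  0, -1]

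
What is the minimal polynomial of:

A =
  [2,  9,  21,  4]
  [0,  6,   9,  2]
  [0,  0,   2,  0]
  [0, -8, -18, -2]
x^3 - 6*x^2 + 12*x - 8

The characteristic polynomial is χ_A(x) = (x - 2)^4, so the eigenvalues are known. The minimal polynomial is
  m_A(x) = Π_λ (x − λ)^{k_λ}
where k_λ is the size of the *largest* Jordan block for λ (equivalently, the smallest k with (A − λI)^k v = 0 for every generalised eigenvector v of λ).

  λ = 2: largest Jordan block has size 3, contributing (x − 2)^3

So m_A(x) = (x - 2)^3 = x^3 - 6*x^2 + 12*x - 8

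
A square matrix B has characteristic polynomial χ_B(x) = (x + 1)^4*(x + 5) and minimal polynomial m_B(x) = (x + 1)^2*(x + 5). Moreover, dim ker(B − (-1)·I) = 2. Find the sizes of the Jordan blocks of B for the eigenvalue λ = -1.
Block sizes for λ = -1: [2, 2]

Step 1 — from the characteristic polynomial, algebraic multiplicity of λ = -1 is 4. From dim ker(B − (-1)·I) = 2, there are exactly 2 Jordan blocks for λ = -1.
Step 2 — from the minimal polynomial, the factor (x + 1)^2 tells us the largest block for λ = -1 has size 2.
Step 3 — with total size 4, 2 blocks, and largest block 2, the block sizes (in nonincreasing order) are [2, 2].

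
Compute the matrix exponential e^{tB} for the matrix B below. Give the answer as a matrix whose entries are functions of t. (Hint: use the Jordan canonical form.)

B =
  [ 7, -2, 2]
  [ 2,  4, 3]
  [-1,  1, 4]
e^{tB} =
  [-t^2*exp(5*t) + 2*t*exp(5*t) + exp(5*t), -2*t*exp(5*t), -2*t^2*exp(5*t) + 2*t*exp(5*t)]
  [-t^2*exp(5*t)/2 + 2*t*exp(5*t), -t*exp(5*t) + exp(5*t), -t^2*exp(5*t) + 3*t*exp(5*t)]
  [t^2*exp(5*t)/2 - t*exp(5*t), t*exp(5*t), t^2*exp(5*t) - t*exp(5*t) + exp(5*t)]

Strategy: write B = P · J · P⁻¹ where J is a Jordan canonical form, so e^{tB} = P · e^{tJ} · P⁻¹, and e^{tJ} can be computed block-by-block.

B has Jordan form
J =
  [5, 1, 0]
  [0, 5, 1]
  [0, 0, 5]
(up to reordering of blocks).

Per-block formulas:
  For a 3×3 Jordan block J_3(5): exp(t · J_3(5)) = e^(5t)·(I + t·N + (t^2/2)·N^2), where N is the 3×3 nilpotent shift.

After assembling e^{tJ} and conjugating by P, we get:

e^{tB} =
  [-t^2*exp(5*t) + 2*t*exp(5*t) + exp(5*t), -2*t*exp(5*t), -2*t^2*exp(5*t) + 2*t*exp(5*t)]
  [-t^2*exp(5*t)/2 + 2*t*exp(5*t), -t*exp(5*t) + exp(5*t), -t^2*exp(5*t) + 3*t*exp(5*t)]
  [t^2*exp(5*t)/2 - t*exp(5*t), t*exp(5*t), t^2*exp(5*t) - t*exp(5*t) + exp(5*t)]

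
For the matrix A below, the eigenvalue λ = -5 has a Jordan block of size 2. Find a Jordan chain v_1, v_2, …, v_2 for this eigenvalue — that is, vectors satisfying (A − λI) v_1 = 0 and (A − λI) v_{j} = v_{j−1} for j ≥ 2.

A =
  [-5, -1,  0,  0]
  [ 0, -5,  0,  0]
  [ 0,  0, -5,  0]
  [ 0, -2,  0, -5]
A Jordan chain for λ = -5 of length 2:
v_1 = (-1, 0, 0, -2)ᵀ
v_2 = (0, 1, 0, 0)ᵀ

Let N = A − (-5)·I. We want v_2 with N^2 v_2 = 0 but N^1 v_2 ≠ 0; then v_{j-1} := N · v_j for j = 2, …, 2.

Pick v_2 = (0, 1, 0, 0)ᵀ.
Then v_1 = N · v_2 = (-1, 0, 0, -2)ᵀ.

Sanity check: (A − (-5)·I) v_1 = (0, 0, 0, 0)ᵀ = 0. ✓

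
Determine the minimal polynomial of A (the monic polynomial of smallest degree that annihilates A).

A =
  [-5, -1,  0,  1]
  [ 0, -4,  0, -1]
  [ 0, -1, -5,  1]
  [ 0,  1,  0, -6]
x^2 + 10*x + 25

The characteristic polynomial is χ_A(x) = (x + 5)^4, so the eigenvalues are known. The minimal polynomial is
  m_A(x) = Π_λ (x − λ)^{k_λ}
where k_λ is the size of the *largest* Jordan block for λ (equivalently, the smallest k with (A − λI)^k v = 0 for every generalised eigenvector v of λ).

  λ = -5: largest Jordan block has size 2, contributing (x + 5)^2

So m_A(x) = (x + 5)^2 = x^2 + 10*x + 25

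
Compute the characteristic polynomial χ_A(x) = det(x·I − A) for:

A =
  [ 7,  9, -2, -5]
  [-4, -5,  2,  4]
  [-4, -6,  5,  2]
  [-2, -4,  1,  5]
x^4 - 12*x^3 + 54*x^2 - 108*x + 81

Expanding det(x·I − A) (e.g. by cofactor expansion or by noting that A is similar to its Jordan form J, which has the same characteristic polynomial as A) gives
  χ_A(x) = x^4 - 12*x^3 + 54*x^2 - 108*x + 81
which factors as (x - 3)^4. The eigenvalues (with algebraic multiplicities) are λ = 3 with multiplicity 4.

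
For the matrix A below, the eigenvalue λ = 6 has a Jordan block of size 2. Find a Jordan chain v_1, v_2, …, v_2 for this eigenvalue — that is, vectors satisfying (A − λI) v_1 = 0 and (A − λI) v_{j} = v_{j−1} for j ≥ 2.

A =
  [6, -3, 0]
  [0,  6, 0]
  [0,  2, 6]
A Jordan chain for λ = 6 of length 2:
v_1 = (-3, 0, 2)ᵀ
v_2 = (0, 1, 0)ᵀ

Let N = A − (6)·I. We want v_2 with N^2 v_2 = 0 but N^1 v_2 ≠ 0; then v_{j-1} := N · v_j for j = 2, …, 2.

Pick v_2 = (0, 1, 0)ᵀ.
Then v_1 = N · v_2 = (-3, 0, 2)ᵀ.

Sanity check: (A − (6)·I) v_1 = (0, 0, 0)ᵀ = 0. ✓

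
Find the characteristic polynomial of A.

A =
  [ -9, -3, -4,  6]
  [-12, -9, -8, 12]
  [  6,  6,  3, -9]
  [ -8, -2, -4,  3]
x^4 + 12*x^3 + 54*x^2 + 108*x + 81

Expanding det(x·I − A) (e.g. by cofactor expansion or by noting that A is similar to its Jordan form J, which has the same characteristic polynomial as A) gives
  χ_A(x) = x^4 + 12*x^3 + 54*x^2 + 108*x + 81
which factors as (x + 3)^4. The eigenvalues (with algebraic multiplicities) are λ = -3 with multiplicity 4.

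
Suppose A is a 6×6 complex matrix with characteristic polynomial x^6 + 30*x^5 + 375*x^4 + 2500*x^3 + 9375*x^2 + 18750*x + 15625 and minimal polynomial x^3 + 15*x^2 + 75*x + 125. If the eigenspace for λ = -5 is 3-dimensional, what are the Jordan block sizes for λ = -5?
Block sizes for λ = -5: [3, 2, 1]

Step 1 — from the characteristic polynomial, algebraic multiplicity of λ = -5 is 6. From dim ker(A − (-5)·I) = 3, there are exactly 3 Jordan blocks for λ = -5.
Step 2 — from the minimal polynomial, the factor (x + 5)^3 tells us the largest block for λ = -5 has size 3.
Step 3 — with total size 6, 3 blocks, and largest block 3, the block sizes (in nonincreasing order) are [3, 2, 1].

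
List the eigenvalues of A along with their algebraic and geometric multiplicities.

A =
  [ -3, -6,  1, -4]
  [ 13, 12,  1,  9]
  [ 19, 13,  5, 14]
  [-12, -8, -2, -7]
λ = -2: alg = 1, geom = 1; λ = 3: alg = 3, geom = 1

Step 1 — factor the characteristic polynomial to read off the algebraic multiplicities:
  χ_A(x) = (x - 3)^3*(x + 2)

Step 2 — compute geometric multiplicities via the rank-nullity identity g(λ) = n − rank(A − λI):
  rank(A − (-2)·I) = 3, so dim ker(A − (-2)·I) = n − 3 = 1
  rank(A − (3)·I) = 3, so dim ker(A − (3)·I) = n − 3 = 1

Summary:
  λ = -2: algebraic multiplicity = 1, geometric multiplicity = 1
  λ = 3: algebraic multiplicity = 3, geometric multiplicity = 1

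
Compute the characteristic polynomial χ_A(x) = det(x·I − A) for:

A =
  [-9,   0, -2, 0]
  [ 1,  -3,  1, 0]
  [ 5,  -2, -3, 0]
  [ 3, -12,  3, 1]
x^4 + 14*x^3 + 60*x^2 + 50*x - 125

Expanding det(x·I − A) (e.g. by cofactor expansion or by noting that A is similar to its Jordan form J, which has the same characteristic polynomial as A) gives
  χ_A(x) = x^4 + 14*x^3 + 60*x^2 + 50*x - 125
which factors as (x - 1)*(x + 5)^3. The eigenvalues (with algebraic multiplicities) are λ = -5 with multiplicity 3, λ = 1 with multiplicity 1.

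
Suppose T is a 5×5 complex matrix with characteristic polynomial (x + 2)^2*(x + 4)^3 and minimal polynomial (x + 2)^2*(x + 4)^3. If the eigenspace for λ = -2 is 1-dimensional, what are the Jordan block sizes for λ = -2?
Block sizes for λ = -2: [2]

Step 1 — from the characteristic polynomial, algebraic multiplicity of λ = -2 is 2. From dim ker(T − (-2)·I) = 1, there are exactly 1 Jordan blocks for λ = -2.
Step 2 — from the minimal polynomial, the factor (x + 2)^2 tells us the largest block for λ = -2 has size 2.
Step 3 — with total size 2, 1 blocks, and largest block 2, the block sizes (in nonincreasing order) are [2].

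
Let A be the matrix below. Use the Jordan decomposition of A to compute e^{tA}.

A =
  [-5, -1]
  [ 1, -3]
e^{tA} =
  [-t*exp(-4*t) + exp(-4*t), -t*exp(-4*t)]
  [t*exp(-4*t), t*exp(-4*t) + exp(-4*t)]

Strategy: write A = P · J · P⁻¹ where J is a Jordan canonical form, so e^{tA} = P · e^{tJ} · P⁻¹, and e^{tJ} can be computed block-by-block.

A has Jordan form
J =
  [-4,  1]
  [ 0, -4]
(up to reordering of blocks).

Per-block formulas:
  For a 2×2 Jordan block J_2(-4): exp(t · J_2(-4)) = e^(-4t)·(I + t·N), where N is the 2×2 nilpotent shift.

After assembling e^{tJ} and conjugating by P, we get:

e^{tA} =
  [-t*exp(-4*t) + exp(-4*t), -t*exp(-4*t)]
  [t*exp(-4*t), t*exp(-4*t) + exp(-4*t)]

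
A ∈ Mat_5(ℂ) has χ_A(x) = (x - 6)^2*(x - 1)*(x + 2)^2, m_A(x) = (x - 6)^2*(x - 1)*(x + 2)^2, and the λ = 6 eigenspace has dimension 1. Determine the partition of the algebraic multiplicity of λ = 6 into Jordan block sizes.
Block sizes for λ = 6: [2]

Step 1 — from the characteristic polynomial, algebraic multiplicity of λ = 6 is 2. From dim ker(A − (6)·I) = 1, there are exactly 1 Jordan blocks for λ = 6.
Step 2 — from the minimal polynomial, the factor (x − 6)^2 tells us the largest block for λ = 6 has size 2.
Step 3 — with total size 2, 1 blocks, and largest block 2, the block sizes (in nonincreasing order) are [2].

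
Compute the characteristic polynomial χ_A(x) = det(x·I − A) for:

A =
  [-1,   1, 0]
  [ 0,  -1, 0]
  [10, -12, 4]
x^3 - 2*x^2 - 7*x - 4

Expanding det(x·I − A) (e.g. by cofactor expansion or by noting that A is similar to its Jordan form J, which has the same characteristic polynomial as A) gives
  χ_A(x) = x^3 - 2*x^2 - 7*x - 4
which factors as (x - 4)*(x + 1)^2. The eigenvalues (with algebraic multiplicities) are λ = -1 with multiplicity 2, λ = 4 with multiplicity 1.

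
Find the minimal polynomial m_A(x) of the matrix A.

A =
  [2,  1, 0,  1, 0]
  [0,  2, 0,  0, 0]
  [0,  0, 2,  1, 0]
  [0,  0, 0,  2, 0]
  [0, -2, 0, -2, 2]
x^2 - 4*x + 4

The characteristic polynomial is χ_A(x) = (x - 2)^5, so the eigenvalues are known. The minimal polynomial is
  m_A(x) = Π_λ (x − λ)^{k_λ}
where k_λ is the size of the *largest* Jordan block for λ (equivalently, the smallest k with (A − λI)^k v = 0 for every generalised eigenvector v of λ).

  λ = 2: largest Jordan block has size 2, contributing (x − 2)^2

So m_A(x) = (x - 2)^2 = x^2 - 4*x + 4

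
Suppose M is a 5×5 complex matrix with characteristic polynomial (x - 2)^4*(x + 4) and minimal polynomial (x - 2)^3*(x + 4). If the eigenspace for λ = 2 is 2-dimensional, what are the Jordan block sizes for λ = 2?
Block sizes for λ = 2: [3, 1]

Step 1 — from the characteristic polynomial, algebraic multiplicity of λ = 2 is 4. From dim ker(M − (2)·I) = 2, there are exactly 2 Jordan blocks for λ = 2.
Step 2 — from the minimal polynomial, the factor (x − 2)^3 tells us the largest block for λ = 2 has size 3.
Step 3 — with total size 4, 2 blocks, and largest block 3, the block sizes (in nonincreasing order) are [3, 1].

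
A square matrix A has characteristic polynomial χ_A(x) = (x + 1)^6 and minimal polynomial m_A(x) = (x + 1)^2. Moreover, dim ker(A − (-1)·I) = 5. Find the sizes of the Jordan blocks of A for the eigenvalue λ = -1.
Block sizes for λ = -1: [2, 1, 1, 1, 1]

Step 1 — from the characteristic polynomial, algebraic multiplicity of λ = -1 is 6. From dim ker(A − (-1)·I) = 5, there are exactly 5 Jordan blocks for λ = -1.
Step 2 — from the minimal polynomial, the factor (x + 1)^2 tells us the largest block for λ = -1 has size 2.
Step 3 — with total size 6, 5 blocks, and largest block 2, the block sizes (in nonincreasing order) are [2, 1, 1, 1, 1].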